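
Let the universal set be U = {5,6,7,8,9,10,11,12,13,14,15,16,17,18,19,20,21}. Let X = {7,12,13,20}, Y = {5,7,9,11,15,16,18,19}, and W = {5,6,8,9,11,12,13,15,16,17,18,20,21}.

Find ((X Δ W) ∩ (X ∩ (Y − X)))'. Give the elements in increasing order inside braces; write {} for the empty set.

{5,6,7,8,9,10,11,12,13,14,15,16,17,18,19,20,21}

X Δ W = {5,6,7,8,9,11,15,16,17,18,21}
Y − X = {5,9,11,15,16,18,19}
X ∩ (Y − X) = {}
(X Δ W) ∩ (X ∩ (Y − X)) = {}
((X Δ W) ∩ (X ∩ (Y − X)))' = {5,6,7,8,9,10,11,12,13,14,15,16,17,18,19,20,21}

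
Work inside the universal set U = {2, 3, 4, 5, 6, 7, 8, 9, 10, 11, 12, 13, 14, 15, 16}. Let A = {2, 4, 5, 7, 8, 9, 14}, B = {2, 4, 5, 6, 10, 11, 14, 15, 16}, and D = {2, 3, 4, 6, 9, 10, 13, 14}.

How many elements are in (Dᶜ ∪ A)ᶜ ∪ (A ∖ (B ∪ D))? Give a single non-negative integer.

Dᶜ = {5, 7, 8, 11, 12, 15, 16}
Dᶜ ∪ A = {2, 4, 5, 7, 8, 9, 11, 12, 14, 15, 16}
(Dᶜ ∪ A)ᶜ = {3, 6, 10, 13}
B ∪ D = {2, 3, 4, 5, 6, 9, 10, 11, 13, 14, 15, 16}
A ∖ (B ∪ D) = {7, 8}
(Dᶜ ∪ A)ᶜ ∪ (A ∖ (B ∪ D)) = {3, 6, 7, 8, 10, 13}
|(Dᶜ ∪ A)ᶜ ∪ (A ∖ (B ∪ D))| = 6

6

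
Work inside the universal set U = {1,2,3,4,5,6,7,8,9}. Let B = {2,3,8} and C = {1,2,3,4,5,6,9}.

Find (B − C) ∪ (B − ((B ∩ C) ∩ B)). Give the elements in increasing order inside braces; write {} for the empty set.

{8}

B − C = {8}
B ∩ C = {2,3}
(B ∩ C) ∩ B = {2,3}
B − ((B ∩ C) ∩ B) = {8}
(B − C) ∪ (B − ((B ∩ C) ∩ B)) = {8}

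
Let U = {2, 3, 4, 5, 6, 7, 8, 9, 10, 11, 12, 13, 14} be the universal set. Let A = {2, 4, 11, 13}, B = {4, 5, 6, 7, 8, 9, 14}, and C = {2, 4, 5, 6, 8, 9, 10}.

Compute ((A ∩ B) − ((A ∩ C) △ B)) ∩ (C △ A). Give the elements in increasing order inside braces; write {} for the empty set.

{}

A ∩ B = {4}
A ∩ C = {2, 4}
(A ∩ C) △ B = {2, 5, 6, 7, 8, 9, 14}
(A ∩ B) − ((A ∩ C) △ B) = {4}
C △ A = {5, 6, 8, 9, 10, 11, 13}
((A ∩ B) − ((A ∩ C) △ B)) ∩ (C △ A) = {}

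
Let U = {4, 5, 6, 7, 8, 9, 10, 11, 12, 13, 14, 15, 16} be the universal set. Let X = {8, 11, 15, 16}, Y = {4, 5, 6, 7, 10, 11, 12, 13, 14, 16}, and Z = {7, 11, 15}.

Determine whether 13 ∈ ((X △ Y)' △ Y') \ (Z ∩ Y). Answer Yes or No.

No

13 ∉ X and 13 ∈ Y, so 13 ∈ X △ Y
13 ∉ (X △ Y)' since 13 ∈ (X △ Y)
13 ∈ Y, so 13 ∉ Y'
13 ∉ (X △ Y)' and 13 ∉ Y', so 13 ∉ (X △ Y)' △ Y'
13 ∉ Z and 13 ∈ Y, so 13 ∉ Z ∩ Y
13 ∉ ((X △ Y)' △ Y') and 13 ∉ (Z ∩ Y), so 13 ∉ ((X △ Y)' △ Y') \ (Z ∩ Y)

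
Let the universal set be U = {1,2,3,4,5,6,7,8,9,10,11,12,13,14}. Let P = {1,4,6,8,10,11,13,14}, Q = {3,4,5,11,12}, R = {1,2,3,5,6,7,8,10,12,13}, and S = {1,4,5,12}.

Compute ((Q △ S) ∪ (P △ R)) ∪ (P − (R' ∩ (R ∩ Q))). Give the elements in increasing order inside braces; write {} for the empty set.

{1,2,3,4,5,6,7,8,10,11,12,13,14}

Q △ S = {1,3,11}
P △ R = {2,3,4,5,7,11,12,14}
(Q △ S) ∪ (P △ R) = {1,2,3,4,5,7,11,12,14}
R' = {4,9,11,14}
R ∩ Q = {3,5,12}
R' ∩ (R ∩ Q) = {}
P − (R' ∩ (R ∩ Q)) = {1,4,6,8,10,11,13,14}
((Q △ S) ∪ (P △ R)) ∪ (P − (R' ∩ (R ∩ Q))) = {1,2,3,4,5,6,7,8,10,11,12,13,14}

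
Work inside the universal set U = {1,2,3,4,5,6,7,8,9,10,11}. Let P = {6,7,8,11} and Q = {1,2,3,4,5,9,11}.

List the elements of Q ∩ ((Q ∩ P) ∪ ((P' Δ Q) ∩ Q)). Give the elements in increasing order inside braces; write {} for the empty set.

Q ∩ P = {11}
P' = {1,2,3,4,5,9,10}
P' Δ Q = {10,11}
(P' Δ Q) ∩ Q = {11}
(Q ∩ P) ∪ ((P' Δ Q) ∩ Q) = {11}
Q ∩ ((Q ∩ P) ∪ ((P' Δ Q) ∩ Q)) = {11}

{11}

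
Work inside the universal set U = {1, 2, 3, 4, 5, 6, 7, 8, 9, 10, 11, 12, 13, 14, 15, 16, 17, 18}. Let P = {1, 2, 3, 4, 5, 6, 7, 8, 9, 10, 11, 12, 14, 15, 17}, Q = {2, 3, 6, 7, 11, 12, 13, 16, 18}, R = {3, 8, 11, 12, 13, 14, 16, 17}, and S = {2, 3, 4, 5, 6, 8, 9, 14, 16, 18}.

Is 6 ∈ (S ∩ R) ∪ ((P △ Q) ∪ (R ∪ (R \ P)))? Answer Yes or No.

No

6 ∈ S and 6 ∉ R, so 6 ∉ S ∩ R
6 ∈ P and 6 ∈ Q, so 6 ∉ P △ Q
6 ∉ R and 6 ∈ P, so 6 ∉ R \ P
6 ∉ R and 6 ∉ (R \ P), so 6 ∉ R ∪ (R \ P)
6 ∉ (P △ Q) and 6 ∉ (R ∪ (R \ P)), so 6 ∉ (P △ Q) ∪ (R ∪ (R \ P))
6 ∉ (S ∩ R) and 6 ∉ ((P △ Q) ∪ (R ∪ (R \ P))), so 6 ∉ (S ∩ R) ∪ ((P △ Q) ∪ (R ∪ (R \ P)))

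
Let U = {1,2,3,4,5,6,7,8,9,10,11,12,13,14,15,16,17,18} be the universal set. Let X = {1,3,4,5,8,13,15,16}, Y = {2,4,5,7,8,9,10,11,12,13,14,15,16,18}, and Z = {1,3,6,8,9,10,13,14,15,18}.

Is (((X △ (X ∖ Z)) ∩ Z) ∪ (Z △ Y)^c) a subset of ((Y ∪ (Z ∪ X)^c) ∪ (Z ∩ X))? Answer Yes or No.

X ∖ Z = {4,5,16}
X △ (X ∖ Z) = {1,3,8,13,15}
(X △ (X ∖ Z)) ∩ Z = {1,3,8,13,15}
Z △ Y = {1,2,3,4,5,6,7,11,12,16}
(Z △ Y)^c = {8,9,10,13,14,15,17,18}
((X △ (X ∖ Z)) ∩ Z) ∪ (Z △ Y)^c = {1,3,8,9,10,13,14,15,17,18}
Z ∪ X = {1,3,4,5,6,8,9,10,13,14,15,16,18}
(Z ∪ X)^c = {2,7,11,12,17}
Y ∪ (Z ∪ X)^c = {2,4,5,7,8,9,10,11,12,13,14,15,16,17,18}
Z ∩ X = {1,3,8,13,15}
(Y ∪ (Z ∪ X)^c) ∪ (Z ∩ X) = {1,2,3,4,5,7,8,9,10,11,12,13,14,15,16,17,18}
Every element of {1,3,8,9,10,13,14,15,17,18} is in {1,2,3,4,5,7,8,9,10,11,12,13,14,15,16,17,18}, so ((X △ (X ∖ Z)) ∩ Z) ∪ (Z △ Y)^c ⊆ (Y ∪ (Z ∪ X)^c) ∪ (Z ∩ X).

Yes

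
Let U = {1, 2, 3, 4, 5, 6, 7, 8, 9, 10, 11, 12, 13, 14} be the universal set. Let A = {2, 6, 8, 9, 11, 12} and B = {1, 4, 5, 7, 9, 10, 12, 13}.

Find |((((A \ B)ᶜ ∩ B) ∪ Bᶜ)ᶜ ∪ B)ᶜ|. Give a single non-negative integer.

6

A \ B = {2, 6, 8, 11}
(A \ B)ᶜ = {1, 3, 4, 5, 7, 9, 10, 12, 13, 14}
(A \ B)ᶜ ∩ B = {1, 4, 5, 7, 9, 10, 12, 13}
Bᶜ = {2, 3, 6, 8, 11, 14}
((A \ B)ᶜ ∩ B) ∪ Bᶜ = {1, 2, 3, 4, 5, 6, 7, 8, 9, 10, 11, 12, 13, 14}
(((A \ B)ᶜ ∩ B) ∪ Bᶜ)ᶜ = {}
(((A \ B)ᶜ ∩ B) ∪ Bᶜ)ᶜ ∪ B = {1, 4, 5, 7, 9, 10, 12, 13}
((((A \ B)ᶜ ∩ B) ∪ Bᶜ)ᶜ ∪ B)ᶜ = {2, 3, 6, 8, 11, 14}
|((((A \ B)ᶜ ∩ B) ∪ Bᶜ)ᶜ ∪ B)ᶜ| = 6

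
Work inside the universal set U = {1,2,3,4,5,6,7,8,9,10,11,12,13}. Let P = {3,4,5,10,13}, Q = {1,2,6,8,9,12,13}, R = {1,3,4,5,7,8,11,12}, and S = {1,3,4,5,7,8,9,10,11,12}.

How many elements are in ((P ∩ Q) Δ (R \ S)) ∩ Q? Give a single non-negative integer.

1

P ∩ Q = {13}
R \ S = {}
(P ∩ Q) Δ (R \ S) = {13}
((P ∩ Q) Δ (R \ S)) ∩ Q = {13}
|((P ∩ Q) Δ (R \ S)) ∩ Q| = 1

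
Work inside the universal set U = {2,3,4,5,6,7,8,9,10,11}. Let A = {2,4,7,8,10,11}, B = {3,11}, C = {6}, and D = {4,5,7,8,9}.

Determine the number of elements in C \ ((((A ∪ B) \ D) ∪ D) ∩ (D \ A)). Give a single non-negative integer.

1

A ∪ B = {2,3,4,7,8,10,11}
(A ∪ B) \ D = {2,3,10,11}
((A ∪ B) \ D) ∪ D = {2,3,4,5,7,8,9,10,11}
D \ A = {5,9}
(((A ∪ B) \ D) ∪ D) ∩ (D \ A) = {5,9}
C \ ((((A ∪ B) \ D) ∪ D) ∩ (D \ A)) = {6}
|C \ ((((A ∪ B) \ D) ∪ D) ∩ (D \ A))| = 1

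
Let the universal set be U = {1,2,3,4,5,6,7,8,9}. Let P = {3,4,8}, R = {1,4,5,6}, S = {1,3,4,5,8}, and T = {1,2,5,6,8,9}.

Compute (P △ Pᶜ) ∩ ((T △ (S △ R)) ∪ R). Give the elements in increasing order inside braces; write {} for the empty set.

Pᶜ = {1,2,5,6,7,9}
P △ Pᶜ = {1,2,3,4,5,6,7,8,9}
S △ R = {3,6,8}
T △ (S △ R) = {1,2,3,5,9}
(T △ (S △ R)) ∪ R = {1,2,3,4,5,6,9}
(P △ Pᶜ) ∩ ((T △ (S △ R)) ∪ R) = {1,2,3,4,5,6,9}

{1,2,3,4,5,6,9}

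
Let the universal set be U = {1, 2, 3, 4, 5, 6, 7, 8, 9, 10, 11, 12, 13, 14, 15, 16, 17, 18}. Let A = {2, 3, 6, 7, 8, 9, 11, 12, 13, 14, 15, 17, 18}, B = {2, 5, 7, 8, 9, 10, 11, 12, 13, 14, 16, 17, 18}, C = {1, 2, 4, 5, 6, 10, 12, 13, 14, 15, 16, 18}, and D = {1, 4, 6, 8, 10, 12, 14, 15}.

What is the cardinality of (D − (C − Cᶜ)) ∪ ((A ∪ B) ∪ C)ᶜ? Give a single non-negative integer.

Cᶜ = {3, 7, 8, 9, 11, 17}
C − Cᶜ = {1, 2, 4, 5, 6, 10, 12, 13, 14, 15, 16, 18}
D − (C − Cᶜ) = {8}
A ∪ B = {2, 3, 5, 6, 7, 8, 9, 10, 11, 12, 13, 14, 15, 16, 17, 18}
(A ∪ B) ∪ C = {1, 2, 3, 4, 5, 6, 7, 8, 9, 10, 11, 12, 13, 14, 15, 16, 17, 18}
((A ∪ B) ∪ C)ᶜ = {}
(D − (C − Cᶜ)) ∪ ((A ∪ B) ∪ C)ᶜ = {8}
|(D − (C − Cᶜ)) ∪ ((A ∪ B) ∪ C)ᶜ| = 1

1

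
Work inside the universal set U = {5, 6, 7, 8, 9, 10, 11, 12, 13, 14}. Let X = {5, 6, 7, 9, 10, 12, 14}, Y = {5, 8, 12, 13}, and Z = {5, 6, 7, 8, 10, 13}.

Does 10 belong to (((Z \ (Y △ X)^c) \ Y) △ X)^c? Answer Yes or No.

Yes

10 ∉ Y and 10 ∈ X, so 10 ∈ Y △ X
10 ∉ (Y △ X)^c since 10 ∈ (Y △ X)
10 ∈ Z and 10 ∉ (Y △ X)^c, so 10 ∈ Z \ (Y △ X)^c
10 ∈ (Z \ (Y △ X)^c) and 10 ∉ Y, so 10 ∈ (Z \ (Y △ X)^c) \ Y
10 ∈ ((Z \ (Y △ X)^c) \ Y) and 10 ∈ X, so 10 ∉ ((Z \ (Y △ X)^c) \ Y) △ X
10 ∈ (((Z \ (Y △ X)^c) \ Y) △ X)^c since 10 ∉ (((Z \ (Y △ X)^c) \ Y) △ X)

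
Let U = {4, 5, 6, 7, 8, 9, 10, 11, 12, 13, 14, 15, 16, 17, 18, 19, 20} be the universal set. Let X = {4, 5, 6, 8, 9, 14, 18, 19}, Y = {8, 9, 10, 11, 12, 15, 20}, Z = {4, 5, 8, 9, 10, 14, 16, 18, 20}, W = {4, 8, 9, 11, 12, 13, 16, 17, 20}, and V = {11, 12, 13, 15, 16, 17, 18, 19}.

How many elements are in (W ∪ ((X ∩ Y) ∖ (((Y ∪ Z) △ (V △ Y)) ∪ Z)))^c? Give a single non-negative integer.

X ∩ Y = {8, 9}
Y ∪ Z = {4, 5, 8, 9, 10, 11, 12, 14, 15, 16, 18, 20}
V △ Y = {8, 9, 10, 13, 16, 17, 18, 19, 20}
(Y ∪ Z) △ (V △ Y) = {4, 5, 11, 12, 13, 14, 15, 17, 19}
((Y ∪ Z) △ (V △ Y)) ∪ Z = {4, 5, 8, 9, 10, 11, 12, 13, 14, 15, 16, 17, 18, 19, 20}
(X ∩ Y) ∖ (((Y ∪ Z) △ (V △ Y)) ∪ Z) = {}
W ∪ ((X ∩ Y) ∖ (((Y ∪ Z) △ (V △ Y)) ∪ Z)) = {4, 8, 9, 11, 12, 13, 16, 17, 20}
(W ∪ ((X ∩ Y) ∖ (((Y ∪ Z) △ (V △ Y)) ∪ Z)))^c = {5, 6, 7, 10, 14, 15, 18, 19}
|(W ∪ ((X ∩ Y) ∖ (((Y ∪ Z) △ (V △ Y)) ∪ Z)))^c| = 8

8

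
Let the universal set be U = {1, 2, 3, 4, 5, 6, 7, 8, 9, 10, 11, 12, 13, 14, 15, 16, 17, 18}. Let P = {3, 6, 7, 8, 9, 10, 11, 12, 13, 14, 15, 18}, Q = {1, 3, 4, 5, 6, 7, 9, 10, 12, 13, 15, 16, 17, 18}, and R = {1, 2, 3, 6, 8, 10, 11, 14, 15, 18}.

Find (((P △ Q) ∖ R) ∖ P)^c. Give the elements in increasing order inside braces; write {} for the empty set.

P △ Q = {1, 4, 5, 8, 11, 14, 16, 17}
(P △ Q) ∖ R = {4, 5, 16, 17}
((P △ Q) ∖ R) ∖ P = {4, 5, 16, 17}
(((P △ Q) ∖ R) ∖ P)^c = {1, 2, 3, 6, 7, 8, 9, 10, 11, 12, 13, 14, 15, 18}

{1, 2, 3, 6, 7, 8, 9, 10, 11, 12, 13, 14, 15, 18}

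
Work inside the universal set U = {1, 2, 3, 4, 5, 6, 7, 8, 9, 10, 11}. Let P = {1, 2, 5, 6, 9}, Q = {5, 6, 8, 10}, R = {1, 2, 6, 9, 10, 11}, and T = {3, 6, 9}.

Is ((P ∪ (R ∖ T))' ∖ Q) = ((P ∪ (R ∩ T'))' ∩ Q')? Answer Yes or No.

Yes

R ∖ T = {1, 2, 10, 11}
P ∪ (R ∖ T) = {1, 2, 5, 6, 9, 10, 11}
(P ∪ (R ∖ T))' = {3, 4, 7, 8}
(P ∪ (R ∖ T))' ∖ Q = {3, 4, 7}
T' = {1, 2, 4, 5, 7, 8, 10, 11}
R ∩ T' = {1, 2, 10, 11}
P ∪ (R ∩ T') = {1, 2, 5, 6, 9, 10, 11}
(P ∪ (R ∩ T'))' = {3, 4, 7, 8}
Q' = {1, 2, 3, 4, 7, 9, 11}
(P ∪ (R ∩ T'))' ∩ Q' = {3, 4, 7}
Both equal {3, 4, 7}, so (P ∪ (R ∖ T))' ∖ Q = (P ∪ (R ∩ T'))' ∩ Q'.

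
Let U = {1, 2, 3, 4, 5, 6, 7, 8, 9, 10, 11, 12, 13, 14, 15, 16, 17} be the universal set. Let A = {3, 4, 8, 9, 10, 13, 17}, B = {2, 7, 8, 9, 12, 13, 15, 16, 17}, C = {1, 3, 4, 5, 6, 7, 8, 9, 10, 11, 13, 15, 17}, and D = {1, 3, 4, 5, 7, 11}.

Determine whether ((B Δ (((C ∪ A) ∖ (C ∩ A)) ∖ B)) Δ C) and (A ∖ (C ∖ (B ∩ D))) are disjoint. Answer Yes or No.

Yes

C ∪ A = {1, 3, 4, 5, 6, 7, 8, 9, 10, 11, 13, 15, 17}
C ∩ A = {3, 4, 8, 9, 10, 13, 17}
(C ∪ A) ∖ (C ∩ A) = {1, 5, 6, 7, 11, 15}
((C ∪ A) ∖ (C ∩ A)) ∖ B = {1, 5, 6, 11}
B Δ (((C ∪ A) ∖ (C ∩ A)) ∖ B) = {1, 2, 5, 6, 7, 8, 9, 11, 12, 13, 15, 16, 17}
(B Δ (((C ∪ A) ∖ (C ∩ A)) ∖ B)) Δ C = {2, 3, 4, 10, 12, 16}
B ∩ D = {7}
C ∖ (B ∩ D) = {1, 3, 4, 5, 6, 8, 9, 10, 11, 13, 15, 17}
A ∖ (C ∖ (B ∩ D)) = {}
{2, 3, 4, 10, 12, 16} and {} share no elements.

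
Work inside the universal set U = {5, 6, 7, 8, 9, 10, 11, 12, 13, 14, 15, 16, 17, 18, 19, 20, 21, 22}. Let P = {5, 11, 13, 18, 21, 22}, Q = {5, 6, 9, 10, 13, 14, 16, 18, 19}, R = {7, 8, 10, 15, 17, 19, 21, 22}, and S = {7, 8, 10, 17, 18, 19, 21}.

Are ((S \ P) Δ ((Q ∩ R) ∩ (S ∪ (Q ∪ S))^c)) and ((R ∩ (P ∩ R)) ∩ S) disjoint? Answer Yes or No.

Yes

S \ P = {7, 8, 10, 17, 19}
Q ∩ R = {10, 19}
Q ∪ S = {5, 6, 7, 8, 9, 10, 13, 14, 16, 17, 18, 19, 21}
S ∪ (Q ∪ S) = {5, 6, 7, 8, 9, 10, 13, 14, 16, 17, 18, 19, 21}
(S ∪ (Q ∪ S))^c = {11, 12, 15, 20, 22}
(Q ∩ R) ∩ (S ∪ (Q ∪ S))^c = {}
(S \ P) Δ ((Q ∩ R) ∩ (S ∪ (Q ∪ S))^c) = {7, 8, 10, 17, 19}
P ∩ R = {21, 22}
R ∩ (P ∩ R) = {21, 22}
(R ∩ (P ∩ R)) ∩ S = {21}
{7, 8, 10, 17, 19} and {21} share no elements.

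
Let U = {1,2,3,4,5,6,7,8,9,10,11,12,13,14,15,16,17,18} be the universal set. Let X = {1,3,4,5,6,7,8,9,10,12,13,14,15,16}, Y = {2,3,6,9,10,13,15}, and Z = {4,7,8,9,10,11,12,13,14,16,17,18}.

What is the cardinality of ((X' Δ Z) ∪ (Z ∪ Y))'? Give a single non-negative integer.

X' = {2,11,17,18}
X' Δ Z = {2,4,7,8,9,10,12,13,14,16}
Z ∪ Y = {2,3,4,6,7,8,9,10,11,12,13,14,15,16,17,18}
(X' Δ Z) ∪ (Z ∪ Y) = {2,3,4,6,7,8,9,10,11,12,13,14,15,16,17,18}
((X' Δ Z) ∪ (Z ∪ Y))' = {1,5}
|((X' Δ Z) ∪ (Z ∪ Y))'| = 2

2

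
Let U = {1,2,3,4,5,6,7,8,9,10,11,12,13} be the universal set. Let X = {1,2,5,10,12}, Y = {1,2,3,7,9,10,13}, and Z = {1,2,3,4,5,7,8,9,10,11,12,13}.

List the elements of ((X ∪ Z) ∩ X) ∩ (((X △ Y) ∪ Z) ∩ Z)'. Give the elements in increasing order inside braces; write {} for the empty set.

X ∪ Z = {1,2,3,4,5,7,8,9,10,11,12,13}
(X ∪ Z) ∩ X = {1,2,5,10,12}
X △ Y = {3,5,7,9,12,13}
(X △ Y) ∪ Z = {1,2,3,4,5,7,8,9,10,11,12,13}
((X △ Y) ∪ Z) ∩ Z = {1,2,3,4,5,7,8,9,10,11,12,13}
(((X △ Y) ∪ Z) ∩ Z)' = {6}
((X ∪ Z) ∩ X) ∩ (((X △ Y) ∪ Z) ∩ Z)' = {}

{}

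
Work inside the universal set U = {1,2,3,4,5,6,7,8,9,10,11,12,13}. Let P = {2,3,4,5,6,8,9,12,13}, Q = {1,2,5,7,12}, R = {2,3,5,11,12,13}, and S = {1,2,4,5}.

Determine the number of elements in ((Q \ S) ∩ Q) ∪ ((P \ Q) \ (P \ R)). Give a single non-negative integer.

4

Q \ S = {7,12}
(Q \ S) ∩ Q = {7,12}
P \ Q = {3,4,6,8,9,13}
P \ R = {4,6,8,9}
(P \ Q) \ (P \ R) = {3,13}
((Q \ S) ∩ Q) ∪ ((P \ Q) \ (P \ R)) = {3,7,12,13}
|((Q \ S) ∩ Q) ∪ ((P \ Q) \ (P \ R))| = 4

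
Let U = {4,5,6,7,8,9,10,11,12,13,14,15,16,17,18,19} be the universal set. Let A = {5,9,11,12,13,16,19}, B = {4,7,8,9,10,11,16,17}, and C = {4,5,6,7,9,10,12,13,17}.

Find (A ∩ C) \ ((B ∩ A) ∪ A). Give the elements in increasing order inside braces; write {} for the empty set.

{}

A ∩ C = {5,9,12,13}
B ∩ A = {9,11,16}
(B ∩ A) ∪ A = {5,9,11,12,13,16,19}
(A ∩ C) \ ((B ∩ A) ∪ A) = {}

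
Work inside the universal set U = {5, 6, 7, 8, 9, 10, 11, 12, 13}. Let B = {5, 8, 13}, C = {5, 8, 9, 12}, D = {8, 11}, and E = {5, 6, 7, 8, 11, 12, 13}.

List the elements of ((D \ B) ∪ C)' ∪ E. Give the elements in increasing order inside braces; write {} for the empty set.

D \ B = {11}
(D \ B) ∪ C = {5, 8, 9, 11, 12}
((D \ B) ∪ C)' = {6, 7, 10, 13}
((D \ B) ∪ C)' ∪ E = {5, 6, 7, 8, 10, 11, 12, 13}

{5, 6, 7, 8, 10, 11, 12, 13}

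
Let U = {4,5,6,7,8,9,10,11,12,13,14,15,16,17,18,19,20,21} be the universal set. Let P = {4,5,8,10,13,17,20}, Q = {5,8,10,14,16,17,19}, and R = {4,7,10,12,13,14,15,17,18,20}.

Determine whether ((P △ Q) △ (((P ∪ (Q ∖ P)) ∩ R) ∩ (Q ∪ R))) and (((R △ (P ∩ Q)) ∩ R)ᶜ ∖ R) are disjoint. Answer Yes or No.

No

P △ Q = {4,13,14,16,19,20}
Q ∖ P = {14,16,19}
P ∪ (Q ∖ P) = {4,5,8,10,13,14,16,17,19,20}
(P ∪ (Q ∖ P)) ∩ R = {4,10,13,14,17,20}
Q ∪ R = {4,5,7,8,10,12,13,14,15,16,17,18,19,20}
((P ∪ (Q ∖ P)) ∩ R) ∩ (Q ∪ R) = {4,10,13,14,17,20}
(P △ Q) △ (((P ∪ (Q ∖ P)) ∩ R) ∩ (Q ∪ R)) = {10,16,17,19}
P ∩ Q = {5,8,10,17}
R △ (P ∩ Q) = {4,5,7,8,12,13,14,15,18,20}
(R △ (P ∩ Q)) ∩ R = {4,7,12,13,14,15,18,20}
((R △ (P ∩ Q)) ∩ R)ᶜ = {5,6,8,9,10,11,16,17,19,21}
((R △ (P ∩ Q)) ∩ R)ᶜ ∖ R = {5,6,8,9,11,16,19,21}
16 lies in both, so they are not disjoint.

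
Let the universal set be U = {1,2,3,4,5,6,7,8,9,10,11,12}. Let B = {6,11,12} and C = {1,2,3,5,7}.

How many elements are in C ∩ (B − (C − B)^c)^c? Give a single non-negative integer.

5

C − B = {1,2,3,5,7}
(C − B)^c = {4,6,8,9,10,11,12}
B − (C − B)^c = {}
(B − (C − B)^c)^c = {1,2,3,4,5,6,7,8,9,10,11,12}
C ∩ (B − (C − B)^c)^c = {1,2,3,5,7}
|C ∩ (B − (C − B)^c)^c| = 5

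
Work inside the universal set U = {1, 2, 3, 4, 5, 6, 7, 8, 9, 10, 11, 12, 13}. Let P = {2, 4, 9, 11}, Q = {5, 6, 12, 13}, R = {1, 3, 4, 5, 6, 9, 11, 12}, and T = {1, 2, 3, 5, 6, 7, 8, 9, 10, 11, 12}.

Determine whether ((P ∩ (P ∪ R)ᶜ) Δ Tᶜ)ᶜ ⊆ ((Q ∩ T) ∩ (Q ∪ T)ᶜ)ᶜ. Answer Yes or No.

P ∪ R = {1, 2, 3, 4, 5, 6, 9, 11, 12}
(P ∪ R)ᶜ = {7, 8, 10, 13}
P ∩ (P ∪ R)ᶜ = {}
Tᶜ = {4, 13}
(P ∩ (P ∪ R)ᶜ) Δ Tᶜ = {4, 13}
((P ∩ (P ∪ R)ᶜ) Δ Tᶜ)ᶜ = {1, 2, 3, 5, 6, 7, 8, 9, 10, 11, 12}
Q ∩ T = {5, 6, 12}
Q ∪ T = {1, 2, 3, 5, 6, 7, 8, 9, 10, 11, 12, 13}
(Q ∪ T)ᶜ = {4}
(Q ∩ T) ∩ (Q ∪ T)ᶜ = {}
((Q ∩ T) ∩ (Q ∪ T)ᶜ)ᶜ = {1, 2, 3, 4, 5, 6, 7, 8, 9, 10, 11, 12, 13}
Every element of {1, 2, 3, 5, 6, 7, 8, 9, 10, 11, 12} is in {1, 2, 3, 4, 5, 6, 7, 8, 9, 10, 11, 12, 13}, so ((P ∩ (P ∪ R)ᶜ) Δ Tᶜ)ᶜ ⊆ ((Q ∩ T) ∩ (Q ∪ T)ᶜ)ᶜ.

Yes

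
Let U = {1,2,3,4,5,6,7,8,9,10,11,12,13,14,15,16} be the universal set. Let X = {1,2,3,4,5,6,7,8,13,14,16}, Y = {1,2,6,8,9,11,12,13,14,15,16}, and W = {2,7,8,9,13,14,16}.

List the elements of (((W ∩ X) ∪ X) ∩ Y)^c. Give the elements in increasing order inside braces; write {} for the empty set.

{3,4,5,7,9,10,11,12,15}

W ∩ X = {2,7,8,13,14,16}
(W ∩ X) ∪ X = {1,2,3,4,5,6,7,8,13,14,16}
((W ∩ X) ∪ X) ∩ Y = {1,2,6,8,13,14,16}
(((W ∩ X) ∪ X) ∩ Y)^c = {3,4,5,7,9,10,11,12,15}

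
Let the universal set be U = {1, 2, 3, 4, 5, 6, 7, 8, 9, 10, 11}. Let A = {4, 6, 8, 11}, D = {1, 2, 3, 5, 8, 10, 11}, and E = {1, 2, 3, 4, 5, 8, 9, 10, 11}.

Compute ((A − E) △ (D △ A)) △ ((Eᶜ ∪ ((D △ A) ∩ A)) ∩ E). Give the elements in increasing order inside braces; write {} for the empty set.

A − E = {6}
D △ A = {1, 2, 3, 4, 5, 6, 10}
(A − E) △ (D △ A) = {1, 2, 3, 4, 5, 10}
Eᶜ = {6, 7}
(D △ A) ∩ A = {4, 6}
Eᶜ ∪ ((D △ A) ∩ A) = {4, 6, 7}
(Eᶜ ∪ ((D △ A) ∩ A)) ∩ E = {4}
((A − E) △ (D △ A)) △ ((Eᶜ ∪ ((D △ A) ∩ A)) ∩ E) = {1, 2, 3, 5, 10}

{1, 2, 3, 5, 10}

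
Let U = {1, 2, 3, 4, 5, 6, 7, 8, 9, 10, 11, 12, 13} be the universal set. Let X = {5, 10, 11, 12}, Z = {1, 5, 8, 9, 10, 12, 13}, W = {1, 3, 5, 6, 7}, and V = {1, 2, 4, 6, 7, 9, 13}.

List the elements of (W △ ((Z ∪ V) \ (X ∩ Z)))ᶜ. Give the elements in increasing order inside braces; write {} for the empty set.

{1, 6, 7, 10, 11, 12}

Z ∪ V = {1, 2, 4, 5, 6, 7, 8, 9, 10, 12, 13}
X ∩ Z = {5, 10, 12}
(Z ∪ V) \ (X ∩ Z) = {1, 2, 4, 6, 7, 8, 9, 13}
W △ ((Z ∪ V) \ (X ∩ Z)) = {2, 3, 4, 5, 8, 9, 13}
(W △ ((Z ∪ V) \ (X ∩ Z)))ᶜ = {1, 6, 7, 10, 11, 12}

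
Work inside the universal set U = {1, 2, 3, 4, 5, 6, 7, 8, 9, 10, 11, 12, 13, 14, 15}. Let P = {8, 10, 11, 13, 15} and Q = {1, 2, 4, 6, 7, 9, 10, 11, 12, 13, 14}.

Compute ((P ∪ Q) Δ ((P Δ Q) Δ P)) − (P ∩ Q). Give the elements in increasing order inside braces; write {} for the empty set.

P ∪ Q = {1, 2, 4, 6, 7, 8, 9, 10, 11, 12, 13, 14, 15}
P Δ Q = {1, 2, 4, 6, 7, 8, 9, 12, 14, 15}
(P Δ Q) Δ P = {1, 2, 4, 6, 7, 9, 10, 11, 12, 13, 14}
(P ∪ Q) Δ ((P Δ Q) Δ P) = {8, 15}
P ∩ Q = {10, 11, 13}
((P ∪ Q) Δ ((P Δ Q) Δ P)) − (P ∩ Q) = {8, 15}

{8, 15}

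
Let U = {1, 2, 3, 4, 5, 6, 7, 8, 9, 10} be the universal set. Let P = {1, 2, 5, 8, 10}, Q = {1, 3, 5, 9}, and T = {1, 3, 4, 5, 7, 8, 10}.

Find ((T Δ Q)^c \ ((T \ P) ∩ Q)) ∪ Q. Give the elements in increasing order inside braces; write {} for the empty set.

{1, 2, 3, 5, 6, 9}

T Δ Q = {4, 7, 8, 9, 10}
(T Δ Q)^c = {1, 2, 3, 5, 6}
T \ P = {3, 4, 7}
(T \ P) ∩ Q = {3}
(T Δ Q)^c \ ((T \ P) ∩ Q) = {1, 2, 5, 6}
((T Δ Q)^c \ ((T \ P) ∩ Q)) ∪ Q = {1, 2, 3, 5, 6, 9}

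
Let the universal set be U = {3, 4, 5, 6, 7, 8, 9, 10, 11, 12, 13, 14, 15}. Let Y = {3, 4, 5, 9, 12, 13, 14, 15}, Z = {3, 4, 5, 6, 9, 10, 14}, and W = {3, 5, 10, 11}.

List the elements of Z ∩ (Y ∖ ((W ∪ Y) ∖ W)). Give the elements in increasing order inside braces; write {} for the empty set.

{3, 5}

W ∪ Y = {3, 4, 5, 9, 10, 11, 12, 13, 14, 15}
(W ∪ Y) ∖ W = {4, 9, 12, 13, 14, 15}
Y ∖ ((W ∪ Y) ∖ W) = {3, 5}
Z ∩ (Y ∖ ((W ∪ Y) ∖ W)) = {3, 5}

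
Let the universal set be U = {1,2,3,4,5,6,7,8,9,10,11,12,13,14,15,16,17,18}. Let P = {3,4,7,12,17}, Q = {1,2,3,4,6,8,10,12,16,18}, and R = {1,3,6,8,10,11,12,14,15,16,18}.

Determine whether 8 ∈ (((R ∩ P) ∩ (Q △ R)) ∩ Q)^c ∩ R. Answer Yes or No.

8 ∈ R and 8 ∉ P, so 8 ∉ R ∩ P
8 ∈ Q and 8 ∈ R, so 8 ∉ Q △ R
8 ∉ (R ∩ P) and 8 ∉ (Q △ R), so 8 ∉ (R ∩ P) ∩ (Q △ R)
8 ∉ ((R ∩ P) ∩ (Q △ R)) and 8 ∈ Q, so 8 ∉ ((R ∩ P) ∩ (Q △ R)) ∩ Q
8 ∈ (((R ∩ P) ∩ (Q △ R)) ∩ Q)^c since 8 ∉ (((R ∩ P) ∩ (Q △ R)) ∩ Q)
8 ∈ (((R ∩ P) ∩ (Q △ R)) ∩ Q)^c and 8 ∈ R, so 8 ∈ (((R ∩ P) ∩ (Q △ R)) ∩ Q)^c ∩ R

Yes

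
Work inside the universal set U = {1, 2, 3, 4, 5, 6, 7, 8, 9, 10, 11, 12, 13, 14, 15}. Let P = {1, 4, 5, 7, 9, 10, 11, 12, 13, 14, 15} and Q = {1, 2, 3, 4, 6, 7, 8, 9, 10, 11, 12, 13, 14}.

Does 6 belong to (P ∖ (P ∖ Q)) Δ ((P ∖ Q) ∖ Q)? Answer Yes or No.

6 ∉ P and 6 ∈ Q, so 6 ∉ P ∖ Q
6 ∉ P and 6 ∉ (P ∖ Q), so 6 ∉ P ∖ (P ∖ Q)
6 ∉ P and 6 ∈ Q, so 6 ∉ P ∖ Q
6 ∉ (P ∖ Q) and 6 ∈ Q, so 6 ∉ (P ∖ Q) ∖ Q
6 ∉ (P ∖ (P ∖ Q)) and 6 ∉ ((P ∖ Q) ∖ Q), so 6 ∉ (P ∖ (P ∖ Q)) Δ ((P ∖ Q) ∖ Q)

No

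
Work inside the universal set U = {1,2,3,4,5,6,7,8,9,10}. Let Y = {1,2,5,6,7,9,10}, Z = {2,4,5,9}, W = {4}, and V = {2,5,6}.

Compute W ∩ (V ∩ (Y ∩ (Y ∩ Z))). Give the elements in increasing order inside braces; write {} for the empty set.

{}

Y ∩ Z = {2,5,9}
Y ∩ (Y ∩ Z) = {2,5,9}
V ∩ (Y ∩ (Y ∩ Z)) = {2,5}
W ∩ (V ∩ (Y ∩ (Y ∩ Z))) = {}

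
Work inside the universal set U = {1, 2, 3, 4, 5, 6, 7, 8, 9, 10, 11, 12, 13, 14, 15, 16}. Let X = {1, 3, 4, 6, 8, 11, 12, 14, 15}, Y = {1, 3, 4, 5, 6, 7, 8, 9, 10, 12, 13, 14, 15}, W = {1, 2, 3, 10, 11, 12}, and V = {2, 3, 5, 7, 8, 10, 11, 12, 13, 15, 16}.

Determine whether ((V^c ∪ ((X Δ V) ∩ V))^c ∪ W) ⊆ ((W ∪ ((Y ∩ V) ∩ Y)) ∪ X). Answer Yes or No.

V^c = {1, 4, 6, 9, 14}
X Δ V = {1, 2, 4, 5, 6, 7, 10, 13, 14, 16}
(X Δ V) ∩ V = {2, 5, 7, 10, 13, 16}
V^c ∪ ((X Δ V) ∩ V) = {1, 2, 4, 5, 6, 7, 9, 10, 13, 14, 16}
(V^c ∪ ((X Δ V) ∩ V))^c = {3, 8, 11, 12, 15}
(V^c ∪ ((X Δ V) ∩ V))^c ∪ W = {1, 2, 3, 8, 10, 11, 12, 15}
Y ∩ V = {3, 5, 7, 8, 10, 12, 13, 15}
(Y ∩ V) ∩ Y = {3, 5, 7, 8, 10, 12, 13, 15}
W ∪ ((Y ∩ V) ∩ Y) = {1, 2, 3, 5, 7, 8, 10, 11, 12, 13, 15}
(W ∪ ((Y ∩ V) ∩ Y)) ∪ X = {1, 2, 3, 4, 5, 6, 7, 8, 10, 11, 12, 13, 14, 15}
Every element of {1, 2, 3, 8, 10, 11, 12, 15} is in {1, 2, 3, 4, 5, 6, 7, 8, 10, 11, 12, 13, 14, 15}, so (V^c ∪ ((X Δ V) ∩ V))^c ∪ W ⊆ (W ∪ ((Y ∩ V) ∩ Y)) ∪ X.

Yes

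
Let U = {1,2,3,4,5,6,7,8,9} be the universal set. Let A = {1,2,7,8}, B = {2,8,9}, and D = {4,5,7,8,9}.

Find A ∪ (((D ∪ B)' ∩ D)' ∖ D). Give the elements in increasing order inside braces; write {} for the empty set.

{1,2,3,6,7,8}

D ∪ B = {2,4,5,7,8,9}
(D ∪ B)' = {1,3,6}
(D ∪ B)' ∩ D = {}
((D ∪ B)' ∩ D)' = {1,2,3,4,5,6,7,8,9}
((D ∪ B)' ∩ D)' ∖ D = {1,2,3,6}
A ∪ (((D ∪ B)' ∩ D)' ∖ D) = {1,2,3,6,7,8}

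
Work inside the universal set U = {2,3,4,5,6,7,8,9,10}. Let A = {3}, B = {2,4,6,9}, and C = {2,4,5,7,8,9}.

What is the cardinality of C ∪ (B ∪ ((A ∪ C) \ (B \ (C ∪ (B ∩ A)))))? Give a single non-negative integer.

8

A ∪ C = {2,3,4,5,7,8,9}
B ∩ A = {}
C ∪ (B ∩ A) = {2,4,5,7,8,9}
B \ (C ∪ (B ∩ A)) = {6}
(A ∪ C) \ (B \ (C ∪ (B ∩ A))) = {2,3,4,5,7,8,9}
B ∪ ((A ∪ C) \ (B \ (C ∪ (B ∩ A)))) = {2,3,4,5,6,7,8,9}
C ∪ (B ∪ ((A ∪ C) \ (B \ (C ∪ (B ∩ A))))) = {2,3,4,5,6,7,8,9}
|C ∪ (B ∪ ((A ∪ C) \ (B \ (C ∪ (B ∩ A)))))| = 8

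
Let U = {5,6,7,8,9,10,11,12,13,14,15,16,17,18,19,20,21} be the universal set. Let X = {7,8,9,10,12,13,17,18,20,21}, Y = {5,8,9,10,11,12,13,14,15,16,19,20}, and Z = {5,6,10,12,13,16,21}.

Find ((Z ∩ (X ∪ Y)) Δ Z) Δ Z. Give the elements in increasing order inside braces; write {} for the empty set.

X ∪ Y = {5,7,8,9,10,11,12,13,14,15,16,17,18,19,20,21}
Z ∩ (X ∪ Y) = {5,10,12,13,16,21}
(Z ∩ (X ∪ Y)) Δ Z = {6}
((Z ∩ (X ∪ Y)) Δ Z) Δ Z = {5,10,12,13,16,21}

{5,10,12,13,16,21}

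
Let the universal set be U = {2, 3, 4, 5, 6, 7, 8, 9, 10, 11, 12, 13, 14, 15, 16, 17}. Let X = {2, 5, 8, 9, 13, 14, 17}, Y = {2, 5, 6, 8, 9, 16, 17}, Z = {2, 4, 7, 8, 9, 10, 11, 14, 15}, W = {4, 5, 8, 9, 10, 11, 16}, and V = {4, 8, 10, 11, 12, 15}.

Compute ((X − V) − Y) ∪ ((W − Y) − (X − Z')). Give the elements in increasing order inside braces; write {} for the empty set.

X − V = {2, 5, 9, 13, 14, 17}
(X − V) − Y = {13, 14}
W − Y = {4, 10, 11}
Z' = {3, 5, 6, 12, 13, 16, 17}
X − Z' = {2, 8, 9, 14}
(W − Y) − (X − Z') = {4, 10, 11}
((X − V) − Y) ∪ ((W − Y) − (X − Z')) = {4, 10, 11, 13, 14}

{4, 10, 11, 13, 14}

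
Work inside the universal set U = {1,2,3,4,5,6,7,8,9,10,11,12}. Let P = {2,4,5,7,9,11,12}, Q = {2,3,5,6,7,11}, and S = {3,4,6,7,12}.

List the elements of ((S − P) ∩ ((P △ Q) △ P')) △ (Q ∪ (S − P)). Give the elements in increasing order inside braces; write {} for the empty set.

{2,3,5,6,7,11}

S − P = {3,6}
P △ Q = {3,4,6,9,12}
P' = {1,3,6,8,10}
(P △ Q) △ P' = {1,4,8,9,10,12}
(S − P) ∩ ((P △ Q) △ P') = {}
Q ∪ (S − P) = {2,3,5,6,7,11}
((S − P) ∩ ((P △ Q) △ P')) △ (Q ∪ (S − P)) = {2,3,5,6,7,11}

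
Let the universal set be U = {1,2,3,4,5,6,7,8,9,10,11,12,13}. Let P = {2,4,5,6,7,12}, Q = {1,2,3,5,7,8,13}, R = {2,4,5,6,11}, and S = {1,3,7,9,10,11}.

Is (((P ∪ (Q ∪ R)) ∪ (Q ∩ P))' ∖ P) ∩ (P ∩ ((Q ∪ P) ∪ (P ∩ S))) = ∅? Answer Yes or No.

Yes

Q ∪ R = {1,2,3,4,5,6,7,8,11,13}
P ∪ (Q ∪ R) = {1,2,3,4,5,6,7,8,11,12,13}
Q ∩ P = {2,5,7}
(P ∪ (Q ∪ R)) ∪ (Q ∩ P) = {1,2,3,4,5,6,7,8,11,12,13}
((P ∪ (Q ∪ R)) ∪ (Q ∩ P))' = {9,10}
((P ∪ (Q ∪ R)) ∪ (Q ∩ P))' ∖ P = {9,10}
Q ∪ P = {1,2,3,4,5,6,7,8,12,13}
P ∩ S = {7}
(Q ∪ P) ∪ (P ∩ S) = {1,2,3,4,5,6,7,8,12,13}
P ∩ ((Q ∪ P) ∪ (P ∩ S)) = {2,4,5,6,7,12}
{9,10} and {2,4,5,6,7,12} share no elements.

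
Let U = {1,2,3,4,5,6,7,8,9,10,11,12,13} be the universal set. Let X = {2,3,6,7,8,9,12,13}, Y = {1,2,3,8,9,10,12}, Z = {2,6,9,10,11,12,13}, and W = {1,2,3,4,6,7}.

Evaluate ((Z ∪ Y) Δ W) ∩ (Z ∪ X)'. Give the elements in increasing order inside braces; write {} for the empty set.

{4}

Z ∪ Y = {1,2,3,6,8,9,10,11,12,13}
(Z ∪ Y) Δ W = {4,7,8,9,10,11,12,13}
Z ∪ X = {2,3,6,7,8,9,10,11,12,13}
(Z ∪ X)' = {1,4,5}
((Z ∪ Y) Δ W) ∩ (Z ∪ X)' = {4}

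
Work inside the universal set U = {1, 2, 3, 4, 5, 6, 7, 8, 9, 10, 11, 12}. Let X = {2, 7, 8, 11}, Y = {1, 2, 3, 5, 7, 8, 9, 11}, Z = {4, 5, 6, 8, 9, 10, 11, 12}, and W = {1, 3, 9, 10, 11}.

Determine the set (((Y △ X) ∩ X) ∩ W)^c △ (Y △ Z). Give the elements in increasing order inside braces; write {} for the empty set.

{5, 8, 9, 11}

Y △ X = {1, 3, 5, 9}
(Y △ X) ∩ X = {}
((Y △ X) ∩ X) ∩ W = {}
(((Y △ X) ∩ X) ∩ W)^c = {1, 2, 3, 4, 5, 6, 7, 8, 9, 10, 11, 12}
Y △ Z = {1, 2, 3, 4, 6, 7, 10, 12}
(((Y △ X) ∩ X) ∩ W)^c △ (Y △ Z) = {5, 8, 9, 11}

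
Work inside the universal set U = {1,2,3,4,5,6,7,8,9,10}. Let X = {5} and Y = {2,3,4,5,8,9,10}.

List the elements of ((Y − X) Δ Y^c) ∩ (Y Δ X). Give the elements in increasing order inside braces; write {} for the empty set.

{2,3,4,8,9,10}

Y − X = {2,3,4,8,9,10}
Y^c = {1,6,7}
(Y − X) Δ Y^c = {1,2,3,4,6,7,8,9,10}
Y Δ X = {2,3,4,8,9,10}
((Y − X) Δ Y^c) ∩ (Y Δ X) = {2,3,4,8,9,10}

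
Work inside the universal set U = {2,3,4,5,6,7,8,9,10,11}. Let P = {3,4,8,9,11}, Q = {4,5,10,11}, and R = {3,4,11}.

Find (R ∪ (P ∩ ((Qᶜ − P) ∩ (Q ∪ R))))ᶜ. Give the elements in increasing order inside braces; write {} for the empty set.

{2,5,6,7,8,9,10}

Qᶜ = {2,3,6,7,8,9}
Qᶜ − P = {2,6,7}
Q ∪ R = {3,4,5,10,11}
(Qᶜ − P) ∩ (Q ∪ R) = {}
P ∩ ((Qᶜ − P) ∩ (Q ∪ R)) = {}
R ∪ (P ∩ ((Qᶜ − P) ∩ (Q ∪ R))) = {3,4,11}
(R ∪ (P ∩ ((Qᶜ − P) ∩ (Q ∪ R))))ᶜ = {2,5,6,7,8,9,10}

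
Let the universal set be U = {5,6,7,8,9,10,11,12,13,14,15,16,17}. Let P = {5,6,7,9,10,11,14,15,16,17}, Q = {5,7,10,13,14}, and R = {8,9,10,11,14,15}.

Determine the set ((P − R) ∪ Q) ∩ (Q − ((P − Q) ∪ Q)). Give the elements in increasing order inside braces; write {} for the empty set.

P − R = {5,6,7,16,17}
(P − R) ∪ Q = {5,6,7,10,13,14,16,17}
P − Q = {6,9,11,15,16,17}
(P − Q) ∪ Q = {5,6,7,9,10,11,13,14,15,16,17}
Q − ((P − Q) ∪ Q) = {}
((P − R) ∪ Q) ∩ (Q − ((P − Q) ∪ Q)) = {}

{}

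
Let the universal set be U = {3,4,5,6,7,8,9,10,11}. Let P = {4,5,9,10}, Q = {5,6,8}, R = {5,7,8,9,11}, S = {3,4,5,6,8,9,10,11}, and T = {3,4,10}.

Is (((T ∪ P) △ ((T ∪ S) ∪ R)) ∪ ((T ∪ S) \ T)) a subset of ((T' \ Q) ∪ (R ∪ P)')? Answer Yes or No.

No

T ∪ P = {3,4,5,9,10}
T ∪ S = {3,4,5,6,8,9,10,11}
(T ∪ S) ∪ R = {3,4,5,6,7,8,9,10,11}
(T ∪ P) △ ((T ∪ S) ∪ R) = {6,7,8,11}
(T ∪ S) \ T = {5,6,8,9,11}
((T ∪ P) △ ((T ∪ S) ∪ R)) ∪ ((T ∪ S) \ T) = {5,6,7,8,9,11}
T' = {5,6,7,8,9,11}
T' \ Q = {7,9,11}
R ∪ P = {4,5,7,8,9,10,11}
(R ∪ P)' = {3,6}
(T' \ Q) ∪ (R ∪ P)' = {3,6,7,9,11}
5 ∈ ((T ∪ P) △ ((T ∪ S) ∪ R)) ∪ ((T ∪ S) \ T) but 5 ∉ (T' \ Q) ∪ (R ∪ P)', so the inclusion fails.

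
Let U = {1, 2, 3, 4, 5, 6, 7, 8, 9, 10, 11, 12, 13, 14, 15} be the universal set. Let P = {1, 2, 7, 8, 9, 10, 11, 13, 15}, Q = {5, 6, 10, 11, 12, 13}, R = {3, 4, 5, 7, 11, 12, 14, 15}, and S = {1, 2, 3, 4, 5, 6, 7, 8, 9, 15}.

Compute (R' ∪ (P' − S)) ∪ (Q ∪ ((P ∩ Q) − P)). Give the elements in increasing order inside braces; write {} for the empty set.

{1, 2, 5, 6, 8, 9, 10, 11, 12, 13, 14}

R' = {1, 2, 6, 8, 9, 10, 13}
P' = {3, 4, 5, 6, 12, 14}
P' − S = {12, 14}
R' ∪ (P' − S) = {1, 2, 6, 8, 9, 10, 12, 13, 14}
P ∩ Q = {10, 11, 13}
(P ∩ Q) − P = {}
Q ∪ ((P ∩ Q) − P) = {5, 6, 10, 11, 12, 13}
(R' ∪ (P' − S)) ∪ (Q ∪ ((P ∩ Q) − P)) = {1, 2, 5, 6, 8, 9, 10, 11, 12, 13, 14}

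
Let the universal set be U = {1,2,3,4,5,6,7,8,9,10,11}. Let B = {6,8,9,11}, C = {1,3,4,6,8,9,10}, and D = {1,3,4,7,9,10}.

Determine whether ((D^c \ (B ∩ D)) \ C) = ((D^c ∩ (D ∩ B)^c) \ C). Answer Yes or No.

Yes

D^c = {2,5,6,8,11}
B ∩ D = {9}
D^c \ (B ∩ D) = {2,5,6,8,11}
(D^c \ (B ∩ D)) \ C = {2,5,11}
D ∩ B = {9}
(D ∩ B)^c = {1,2,3,4,5,6,7,8,10,11}
D^c ∩ (D ∩ B)^c = {2,5,6,8,11}
(D^c ∩ (D ∩ B)^c) \ C = {2,5,11}
Both equal {2,5,11}, so (D^c \ (B ∩ D)) \ C = (D^c ∩ (D ∩ B)^c) \ C.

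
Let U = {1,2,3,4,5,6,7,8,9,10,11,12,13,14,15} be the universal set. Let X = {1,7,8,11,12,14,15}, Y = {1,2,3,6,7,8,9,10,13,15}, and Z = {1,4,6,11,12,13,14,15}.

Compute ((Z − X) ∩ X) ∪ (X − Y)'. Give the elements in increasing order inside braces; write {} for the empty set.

Z − X = {4,6,13}
(Z − X) ∩ X = {}
X − Y = {11,12,14}
(X − Y)' = {1,2,3,4,5,6,7,8,9,10,13,15}
((Z − X) ∩ X) ∪ (X − Y)' = {1,2,3,4,5,6,7,8,9,10,13,15}

{1,2,3,4,5,6,7,8,9,10,13,15}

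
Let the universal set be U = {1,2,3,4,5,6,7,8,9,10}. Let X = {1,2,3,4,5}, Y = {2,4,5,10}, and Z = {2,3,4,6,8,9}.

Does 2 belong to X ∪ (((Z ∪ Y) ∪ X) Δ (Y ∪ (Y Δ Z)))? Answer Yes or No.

2 ∈ Z and 2 ∈ Y, so 2 ∈ Z ∪ Y
2 ∈ (Z ∪ Y) and 2 ∈ X, so 2 ∈ (Z ∪ Y) ∪ X
2 ∈ Y and 2 ∈ Z, so 2 ∉ Y Δ Z
2 ∈ Y and 2 ∉ (Y Δ Z), so 2 ∈ Y ∪ (Y Δ Z)
2 ∈ ((Z ∪ Y) ∪ X) and 2 ∈ (Y ∪ (Y Δ Z)), so 2 ∉ ((Z ∪ Y) ∪ X) Δ (Y ∪ (Y Δ Z))
2 ∈ X and 2 ∉ (((Z ∪ Y) ∪ X) Δ (Y ∪ (Y Δ Z))), so 2 ∈ X ∪ (((Z ∪ Y) ∪ X) Δ (Y ∪ (Y Δ Z)))

Yes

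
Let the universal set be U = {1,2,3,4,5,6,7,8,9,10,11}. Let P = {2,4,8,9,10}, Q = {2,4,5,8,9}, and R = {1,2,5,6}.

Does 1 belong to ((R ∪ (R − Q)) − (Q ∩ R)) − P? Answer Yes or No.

Yes

1 ∈ R and 1 ∉ Q, so 1 ∈ R − Q
1 ∈ R and 1 ∈ (R − Q), so 1 ∈ R ∪ (R − Q)
1 ∉ Q and 1 ∈ R, so 1 ∉ Q ∩ R
1 ∈ (R ∪ (R − Q)) and 1 ∉ (Q ∩ R), so 1 ∈ (R ∪ (R − Q)) − (Q ∩ R)
1 ∈ ((R ∪ (R − Q)) − (Q ∩ R)) and 1 ∉ P, so 1 ∈ ((R ∪ (R − Q)) − (Q ∩ R)) − P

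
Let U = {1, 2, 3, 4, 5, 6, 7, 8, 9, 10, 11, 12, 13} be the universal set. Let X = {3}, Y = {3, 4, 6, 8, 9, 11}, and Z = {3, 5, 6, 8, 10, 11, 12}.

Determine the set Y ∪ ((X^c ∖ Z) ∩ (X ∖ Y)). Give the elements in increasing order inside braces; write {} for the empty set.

X^c = {1, 2, 4, 5, 6, 7, 8, 9, 10, 11, 12, 13}
X^c ∖ Z = {1, 2, 4, 7, 9, 13}
X ∖ Y = {}
(X^c ∖ Z) ∩ (X ∖ Y) = {}
Y ∪ ((X^c ∖ Z) ∩ (X ∖ Y)) = {3, 4, 6, 8, 9, 11}

{3, 4, 6, 8, 9, 11}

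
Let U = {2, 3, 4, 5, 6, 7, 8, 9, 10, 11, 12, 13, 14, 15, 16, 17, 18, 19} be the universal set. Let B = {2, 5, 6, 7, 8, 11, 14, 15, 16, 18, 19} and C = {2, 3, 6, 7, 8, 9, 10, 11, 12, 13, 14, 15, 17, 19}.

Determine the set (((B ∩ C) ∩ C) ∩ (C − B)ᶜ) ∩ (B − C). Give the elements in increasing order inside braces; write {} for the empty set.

B ∩ C = {2, 6, 7, 8, 11, 14, 15, 19}
(B ∩ C) ∩ C = {2, 6, 7, 8, 11, 14, 15, 19}
C − B = {3, 9, 10, 12, 13, 17}
(C − B)ᶜ = {2, 4, 5, 6, 7, 8, 11, 14, 15, 16, 18, 19}
((B ∩ C) ∩ C) ∩ (C − B)ᶜ = {2, 6, 7, 8, 11, 14, 15, 19}
B − C = {5, 16, 18}
(((B ∩ C) ∩ C) ∩ (C − B)ᶜ) ∩ (B − C) = {}

{}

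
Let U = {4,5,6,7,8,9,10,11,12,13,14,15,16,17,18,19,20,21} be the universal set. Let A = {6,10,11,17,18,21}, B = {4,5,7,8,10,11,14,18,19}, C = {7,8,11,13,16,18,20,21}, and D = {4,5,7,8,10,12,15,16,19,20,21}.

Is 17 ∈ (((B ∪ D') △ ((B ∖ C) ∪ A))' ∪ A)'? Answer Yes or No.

17 ∉ D, so 17 ∈ D'
17 ∉ B and 17 ∈ D', so 17 ∈ B ∪ D'
17 ∉ B and 17 ∉ C, so 17 ∉ B ∖ C
17 ∉ (B ∖ C) and 17 ∈ A, so 17 ∈ (B ∖ C) ∪ A
17 ∈ (B ∪ D') and 17 ∈ ((B ∖ C) ∪ A), so 17 ∉ (B ∪ D') △ ((B ∖ C) ∪ A)
17 ∈ ((B ∪ D') △ ((B ∖ C) ∪ A))' since 17 ∉ ((B ∪ D') △ ((B ∖ C) ∪ A))
17 ∈ ((B ∪ D') △ ((B ∖ C) ∪ A))' and 17 ∈ A, so 17 ∈ ((B ∪ D') △ ((B ∖ C) ∪ A))' ∪ A
17 ∉ (((B ∪ D') △ ((B ∖ C) ∪ A))' ∪ A)' since 17 ∈ (((B ∪ D') △ ((B ∖ C) ∪ A))' ∪ A)

No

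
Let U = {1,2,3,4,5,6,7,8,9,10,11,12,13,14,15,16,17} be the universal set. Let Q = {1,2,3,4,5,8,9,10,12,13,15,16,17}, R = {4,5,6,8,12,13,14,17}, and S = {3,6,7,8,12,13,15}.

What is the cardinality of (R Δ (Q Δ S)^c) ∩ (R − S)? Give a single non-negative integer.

3

Q Δ S = {1,2,4,5,6,7,9,10,16,17}
(Q Δ S)^c = {3,8,11,12,13,14,15}
R Δ (Q Δ S)^c = {3,4,5,6,11,15,17}
R − S = {4,5,14,17}
(R Δ (Q Δ S)^c) ∩ (R − S) = {4,5,17}
|(R Δ (Q Δ S)^c) ∩ (R − S)| = 3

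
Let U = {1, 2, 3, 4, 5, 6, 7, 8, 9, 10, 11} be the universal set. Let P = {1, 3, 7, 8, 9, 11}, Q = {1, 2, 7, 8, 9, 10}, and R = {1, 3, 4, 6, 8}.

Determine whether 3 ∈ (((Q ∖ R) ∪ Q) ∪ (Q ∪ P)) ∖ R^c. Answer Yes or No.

3 ∉ Q and 3 ∈ R, so 3 ∉ Q ∖ R
3 ∉ (Q ∖ R) and 3 ∉ Q, so 3 ∉ (Q ∖ R) ∪ Q
3 ∉ Q and 3 ∈ P, so 3 ∈ Q ∪ P
3 ∉ ((Q ∖ R) ∪ Q) and 3 ∈ (Q ∪ P), so 3 ∈ ((Q ∖ R) ∪ Q) ∪ (Q ∪ P)
3 ∈ R, so 3 ∉ R^c
3 ∈ (((Q ∖ R) ∪ Q) ∪ (Q ∪ P)) and 3 ∉ R^c, so 3 ∈ (((Q ∖ R) ∪ Q) ∪ (Q ∪ P)) ∖ R^c

Yes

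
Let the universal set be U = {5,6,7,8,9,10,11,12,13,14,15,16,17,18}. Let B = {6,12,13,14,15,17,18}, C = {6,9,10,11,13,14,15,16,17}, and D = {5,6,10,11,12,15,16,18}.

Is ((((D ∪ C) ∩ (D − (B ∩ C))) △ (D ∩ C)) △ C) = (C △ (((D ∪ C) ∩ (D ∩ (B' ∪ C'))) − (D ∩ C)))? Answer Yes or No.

No

D ∪ C = {5,6,9,10,11,12,13,14,15,16,17,18}
B ∩ C = {6,13,14,15,17}
D − (B ∩ C) = {5,10,11,12,16,18}
(D ∪ C) ∩ (D − (B ∩ C)) = {5,10,11,12,16,18}
D ∩ C = {6,10,11,15,16}
((D ∪ C) ∩ (D − (B ∩ C))) △ (D ∩ C) = {5,6,12,15,18}
(((D ∪ C) ∩ (D − (B ∩ C))) △ (D ∩ C)) △ C = {5,9,10,11,12,13,14,16,17,18}
B' = {5,7,8,9,10,11,16}
C' = {5,7,8,12,18}
B' ∪ C' = {5,7,8,9,10,11,12,16,18}
D ∩ (B' ∪ C') = {5,10,11,12,16,18}
(D ∪ C) ∩ (D ∩ (B' ∪ C')) = {5,10,11,12,16,18}
((D ∪ C) ∩ (D ∩ (B' ∪ C'))) − (D ∩ C) = {5,12,18}
C △ (((D ∪ C) ∩ (D ∩ (B' ∪ C'))) − (D ∩ C)) = {5,6,9,10,11,12,13,14,15,16,17,18}
6 ∈ C △ (((D ∪ C) ∩ (D ∩ (B' ∪ C'))) − (D ∩ C)) but 6 ∉ (((D ∪ C) ∩ (D − (B ∩ C))) △ (D ∩ C)) △ C, so they differ.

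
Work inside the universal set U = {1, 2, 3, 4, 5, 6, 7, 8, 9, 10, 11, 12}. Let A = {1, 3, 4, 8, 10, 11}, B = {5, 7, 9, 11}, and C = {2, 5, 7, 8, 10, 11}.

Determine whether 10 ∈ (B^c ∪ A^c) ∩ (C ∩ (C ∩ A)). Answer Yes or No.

Yes

10 ∉ B, so 10 ∈ B^c
10 ∈ A, so 10 ∉ A^c
10 ∈ B^c and 10 ∉ A^c, so 10 ∈ B^c ∪ A^c
10 ∈ C and 10 ∈ A, so 10 ∈ C ∩ A
10 ∈ C and 10 ∈ (C ∩ A), so 10 ∈ C ∩ (C ∩ A)
10 ∈ (B^c ∪ A^c) and 10 ∈ (C ∩ (C ∩ A)), so 10 ∈ (B^c ∪ A^c) ∩ (C ∩ (C ∩ A))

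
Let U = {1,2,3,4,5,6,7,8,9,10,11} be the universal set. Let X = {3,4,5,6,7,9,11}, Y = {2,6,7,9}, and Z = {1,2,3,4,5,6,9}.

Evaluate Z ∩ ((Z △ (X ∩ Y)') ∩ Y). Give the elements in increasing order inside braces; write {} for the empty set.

X ∩ Y = {6,7,9}
(X ∩ Y)' = {1,2,3,4,5,8,10,11}
Z △ (X ∩ Y)' = {6,8,9,10,11}
(Z △ (X ∩ Y)') ∩ Y = {6,9}
Z ∩ ((Z △ (X ∩ Y)') ∩ Y) = {6,9}

{6,9}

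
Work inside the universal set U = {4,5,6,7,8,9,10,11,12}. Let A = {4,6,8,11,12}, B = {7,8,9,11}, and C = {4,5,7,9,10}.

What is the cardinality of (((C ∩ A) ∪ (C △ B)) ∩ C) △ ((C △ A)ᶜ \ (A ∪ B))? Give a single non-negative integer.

3

C ∩ A = {4}
C △ B = {4,5,8,10,11}
(C ∩ A) ∪ (C △ B) = {4,5,8,10,11}
((C ∩ A) ∪ (C △ B)) ∩ C = {4,5,10}
C △ A = {5,6,7,8,9,10,11,12}
(C △ A)ᶜ = {4}
A ∪ B = {4,6,7,8,9,11,12}
(C △ A)ᶜ \ (A ∪ B) = {}
(((C ∩ A) ∪ (C △ B)) ∩ C) △ ((C △ A)ᶜ \ (A ∪ B)) = {4,5,10}
|(((C ∩ A) ∪ (C △ B)) ∩ C) △ ((C △ A)ᶜ \ (A ∪ B))| = 3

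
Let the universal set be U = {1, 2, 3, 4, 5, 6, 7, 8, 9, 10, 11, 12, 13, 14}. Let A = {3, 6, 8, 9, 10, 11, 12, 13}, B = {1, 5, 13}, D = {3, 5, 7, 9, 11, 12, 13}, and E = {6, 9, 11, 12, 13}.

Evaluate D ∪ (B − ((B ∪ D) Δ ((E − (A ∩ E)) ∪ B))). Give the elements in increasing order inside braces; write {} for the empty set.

{1, 3, 5, 7, 9, 11, 12, 13}

B ∪ D = {1, 3, 5, 7, 9, 11, 12, 13}
A ∩ E = {6, 9, 11, 12, 13}
E − (A ∩ E) = {}
(E − (A ∩ E)) ∪ B = {1, 5, 13}
(B ∪ D) Δ ((E − (A ∩ E)) ∪ B) = {3, 7, 9, 11, 12}
B − ((B ∪ D) Δ ((E − (A ∩ E)) ∪ B)) = {1, 5, 13}
D ∪ (B − ((B ∪ D) Δ ((E − (A ∩ E)) ∪ B))) = {1, 3, 5, 7, 9, 11, 12, 13}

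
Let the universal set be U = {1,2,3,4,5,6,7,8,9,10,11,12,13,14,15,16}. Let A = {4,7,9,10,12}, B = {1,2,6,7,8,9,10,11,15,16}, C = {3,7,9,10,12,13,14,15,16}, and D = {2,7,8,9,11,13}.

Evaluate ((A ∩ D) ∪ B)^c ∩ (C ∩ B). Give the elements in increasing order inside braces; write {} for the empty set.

A ∩ D = {7,9}
(A ∩ D) ∪ B = {1,2,6,7,8,9,10,11,15,16}
((A ∩ D) ∪ B)^c = {3,4,5,12,13,14}
C ∩ B = {7,9,10,15,16}
((A ∩ D) ∪ B)^c ∩ (C ∩ B) = {}

{}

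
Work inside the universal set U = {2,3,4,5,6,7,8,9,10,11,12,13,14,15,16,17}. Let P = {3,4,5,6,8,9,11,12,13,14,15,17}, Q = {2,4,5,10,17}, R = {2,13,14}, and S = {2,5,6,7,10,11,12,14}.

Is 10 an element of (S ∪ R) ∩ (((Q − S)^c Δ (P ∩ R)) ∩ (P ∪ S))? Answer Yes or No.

10 ∈ S and 10 ∉ R, so 10 ∈ S ∪ R
10 ∈ Q and 10 ∈ S, so 10 ∉ Q − S
10 ∈ (Q − S)^c since 10 ∉ (Q − S)
10 ∉ P and 10 ∉ R, so 10 ∉ P ∩ R
10 ∈ (Q − S)^c and 10 ∉ (P ∩ R), so 10 ∈ (Q − S)^c Δ (P ∩ R)
10 ∉ P and 10 ∈ S, so 10 ∈ P ∪ S
10 ∈ ((Q − S)^c Δ (P ∩ R)) and 10 ∈ (P ∪ S), so 10 ∈ ((Q − S)^c Δ (P ∩ R)) ∩ (P ∪ S)
10 ∈ (S ∪ R) and 10 ∈ (((Q − S)^c Δ (P ∩ R)) ∩ (P ∪ S)), so 10 ∈ (S ∪ R) ∩ (((Q − S)^c Δ (P ∩ R)) ∩ (P ∪ S))

Yes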